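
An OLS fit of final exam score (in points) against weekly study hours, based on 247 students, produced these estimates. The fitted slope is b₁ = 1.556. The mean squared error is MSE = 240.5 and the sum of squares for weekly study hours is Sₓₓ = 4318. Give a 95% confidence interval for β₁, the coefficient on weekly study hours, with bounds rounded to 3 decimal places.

SE(b₁) = √(MSE/Sₓₓ) = √(240.5/4318) = 0.236002.
df = n − 2 = 245.
t* = t_{0.025, 245} = 1.969694.
Margin = t* × SE = 1.969694 × 0.236002 = 0.46485.
CI: 1.556 ± 0.46485 → (1.091, 2.021).
With 95% confidence, each one-unit increase in weekly study hours is associated with a change of between 1.091 and 2.021 points in final exam score.

(1.091, 2.021)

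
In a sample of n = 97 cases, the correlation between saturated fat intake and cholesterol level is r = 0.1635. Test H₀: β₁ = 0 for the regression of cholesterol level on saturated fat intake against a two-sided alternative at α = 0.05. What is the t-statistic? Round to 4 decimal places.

t = 1.6153

t = r·√(n − 2)/√(1 − r²) = 0.1635·√95/√0.973268 = 1.6153.
df = n − 2 = 95.
Two-sided p ≈ 0.1096, which is ≥ 0.05, so fail to reject H₀.
The data do not give significant evidence of a linear association between saturated fat intake and cholesterol level.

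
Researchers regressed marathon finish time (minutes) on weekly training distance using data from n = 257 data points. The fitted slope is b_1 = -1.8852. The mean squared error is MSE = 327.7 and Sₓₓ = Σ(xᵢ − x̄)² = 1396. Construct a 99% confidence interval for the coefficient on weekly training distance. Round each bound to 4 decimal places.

SE(b_1) = √(MSE/Sₓₓ) = √(327.7/1396) = 0.484502.
df = n − 2 = 255.
t* = t_{0.005, 255} = 2.595246.
Margin = t* × SE = 2.595246 × 0.484502 = 1.257402.
CI: -1.8852 ± 1.257402 → (-3.1426, -0.6278).
With 99% confidence, each one-unit increase in weekly training distance is associated with a change of between -3.1426 and -0.6278 minutes in marathon finish time.

(-3.1426, -0.6278)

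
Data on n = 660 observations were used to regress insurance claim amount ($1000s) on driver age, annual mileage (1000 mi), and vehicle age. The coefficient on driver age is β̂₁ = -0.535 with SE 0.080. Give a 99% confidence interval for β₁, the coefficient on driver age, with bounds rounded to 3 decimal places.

(-0.742, -0.328)

df = n − k − 1 = 660 − 3 − 1 = 656.
t* = t_{0.005, 656} = 2.583345.
Margin = t* × SE = 2.583345 × 0.080 = 0.20667.
CI: -0.535 ± 0.20667 → (-0.742, -0.328).
With 99% confidence, each one-unit increase in driver age is associated with a change of between -0.742 and -0.328 $1000s in insurance claim amount, holding the other predictors fixed.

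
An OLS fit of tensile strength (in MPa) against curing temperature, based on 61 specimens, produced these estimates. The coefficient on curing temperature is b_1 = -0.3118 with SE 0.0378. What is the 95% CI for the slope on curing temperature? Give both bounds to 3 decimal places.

df = n − 2 = 61 − 2 = 59.
t* = t_{0.025, 59} = 2.000995.
Margin = t* × SE = 2.000995 × 0.0378 = 0.07564.
CI: -0.3118 ± 0.07564 → (-0.387, -0.236).
With 95% confidence, each one-unit increase in curing temperature is associated with a change of between -0.387 and -0.236 MPa in tensile strength.

(-0.387, -0.236)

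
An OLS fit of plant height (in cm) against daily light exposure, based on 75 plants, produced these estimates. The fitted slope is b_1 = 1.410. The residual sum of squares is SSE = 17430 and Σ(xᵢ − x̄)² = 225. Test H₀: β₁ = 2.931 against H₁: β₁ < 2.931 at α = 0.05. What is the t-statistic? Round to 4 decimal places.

t = -1.4765

MSE = SSE/(n − 2) = 17430/73 = 238.767.
SE(b_1) = √(MSE/Sₓₓ) = √(238.767/225) = 1.03014.
t = (1.410 − 2.931) / 1.03014 = -1.4765.
df = n − 2 = 73.
One-sided p ≈ 0.0721, which is ≥ 0.05, so fail to reject H₀.
The data do not give significant evidence that the true slope on daily light exposure is below 2.931 cm per unit.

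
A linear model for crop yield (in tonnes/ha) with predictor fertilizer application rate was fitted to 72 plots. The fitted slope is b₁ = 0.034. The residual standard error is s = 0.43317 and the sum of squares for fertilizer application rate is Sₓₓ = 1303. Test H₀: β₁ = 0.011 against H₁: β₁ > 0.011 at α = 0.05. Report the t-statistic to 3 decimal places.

SE(b₁) = s/√Sₓₓ = 0.43317/√1303 = 0.0120001.
t = (0.034 − 0.011) / 0.0120001 = 1.917.
df = n − 2 = 70.
One-sided p ≈ 0.0297, which is < 0.05, so reject H₀.
There is evidence that the true slope on fertilizer application rate exceeds 0.011 tonnes/ha per unit.

t = 1.917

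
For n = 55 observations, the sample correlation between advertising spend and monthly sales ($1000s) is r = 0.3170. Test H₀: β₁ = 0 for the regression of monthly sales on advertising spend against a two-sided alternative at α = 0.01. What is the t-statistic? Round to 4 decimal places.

t = 2.4333

t = r·√(n − 2)/√(1 − r²) = 0.3170·√53/√0.899511 = 2.4333.
df = n − 2 = 53.
Two-sided p ≈ 0.0184, which is ≥ 0.01, so fail to reject H₀.
The data do not give significant evidence of a linear association between advertising spend and monthly sales.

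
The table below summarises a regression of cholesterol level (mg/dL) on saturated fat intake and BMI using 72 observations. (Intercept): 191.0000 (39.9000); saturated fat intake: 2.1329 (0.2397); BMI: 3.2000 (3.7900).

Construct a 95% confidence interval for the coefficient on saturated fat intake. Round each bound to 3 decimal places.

(1.655, 2.611)

Read off: b = 2.1329, SE = 0.2397 for saturated fat intake.
df = n − k − 1 = 72 − 2 − 1 = 69.
t* = t_{0.025, 69} = 1.994945.
Margin = t* × SE = 1.994945 × 0.2397 = 0.47819.
CI: 2.1329 ± 0.47819 → (1.655, 2.611).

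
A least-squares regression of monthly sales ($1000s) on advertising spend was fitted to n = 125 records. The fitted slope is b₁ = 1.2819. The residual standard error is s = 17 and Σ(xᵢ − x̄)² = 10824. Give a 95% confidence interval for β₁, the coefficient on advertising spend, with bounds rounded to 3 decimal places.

SE(b₁) = s/√Sₓₓ = 17/√10824 = 0.163401.
df = n − 2 = 123.
t* = t_{0.025, 123} = 1.979439.
Margin = t* × SE = 1.979439 × 0.163401 = 0.32344.
CI: 1.2819 ± 0.32344 → (0.958, 1.605).
With 95% confidence, each one-unit increase in advertising spend is associated with a change of between 0.958 and 1.605 $1000s in monthly sales.

(0.958, 1.605)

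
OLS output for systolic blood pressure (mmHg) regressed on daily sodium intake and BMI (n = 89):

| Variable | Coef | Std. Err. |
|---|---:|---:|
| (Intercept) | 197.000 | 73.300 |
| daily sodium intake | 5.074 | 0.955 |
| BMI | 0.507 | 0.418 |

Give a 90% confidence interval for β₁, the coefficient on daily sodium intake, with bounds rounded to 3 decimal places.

(3.486, 6.662)

Read off: b = 5.074, SE = 0.955 for daily sodium intake.
df = n − k − 1 = 89 − 2 − 1 = 86.
t* = t_{0.05, 86} = 1.662765.
Margin = t* × SE = 1.662765 × 0.955 = 1.58794.
CI: 5.074 ± 1.58794 → (3.486, 6.662).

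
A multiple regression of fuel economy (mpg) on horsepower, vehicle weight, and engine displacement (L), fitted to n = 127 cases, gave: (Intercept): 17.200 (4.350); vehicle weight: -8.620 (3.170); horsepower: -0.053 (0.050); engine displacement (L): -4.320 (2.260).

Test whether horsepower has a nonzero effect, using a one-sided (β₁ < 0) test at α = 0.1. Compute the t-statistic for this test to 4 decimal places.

t = -1.0600

Read off: b = -0.053, SE = 0.050 for horsepower.
H₀: β₁ = 0 vs H₁: β₁ < 0.
t = -0.053 / 0.050 = -1.0600.
df = n − k − 1 = 127 − 3 − 1 = 123.
One-sided p ≈ 0.1456, which is ≥ 0.1, so fail to reject H₀.
The data do not give significant evidence that the true slope on horsepower is negative, holding the other predictors fixed.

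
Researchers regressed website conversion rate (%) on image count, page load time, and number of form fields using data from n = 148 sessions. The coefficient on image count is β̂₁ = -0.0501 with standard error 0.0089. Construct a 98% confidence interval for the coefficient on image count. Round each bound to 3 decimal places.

(-0.071, -0.029)

df = n − k − 1 = 148 − 3 − 1 = 144.
t* = t_{0.01, 144} = 2.352522.
Margin = t* × SE = 2.352522 × 0.0089 = 0.02094.
CI: -0.0501 ± 0.02094 → (-0.071, -0.029).
With 98% confidence, each one-unit increase in image count is associated with a change of between -0.071 and -0.029 % in website conversion rate, holding the other predictors fixed.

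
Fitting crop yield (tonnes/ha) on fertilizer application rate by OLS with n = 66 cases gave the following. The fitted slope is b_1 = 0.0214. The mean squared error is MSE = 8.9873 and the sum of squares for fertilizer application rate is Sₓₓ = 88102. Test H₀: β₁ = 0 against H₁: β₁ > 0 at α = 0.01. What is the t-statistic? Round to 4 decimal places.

t = 2.1188

SE(b_1) = √(MSE/Sₓₓ) = √(8.9873/88102) = 0.0101.
t = 0.0214 / 0.0101 = 2.1188.
df = n − 2 = 64.
One-sided p ≈ 0.0190, which is ≥ 0.01, so fail to reject H₀.
The data do not give significant evidence that the true slope on fertilizer application rate is positive.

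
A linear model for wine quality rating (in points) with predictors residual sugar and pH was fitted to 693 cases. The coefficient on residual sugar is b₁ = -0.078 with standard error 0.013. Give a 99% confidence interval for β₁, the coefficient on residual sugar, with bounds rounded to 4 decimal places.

(-0.1116, -0.0444)

df = n − k − 1 = 693 − 2 − 1 = 690.
t* = t_{0.005, 690} = 2.582973.
Margin = t* × SE = 2.582973 × 0.013 = 0.033579.
CI: -0.078 ± 0.033579 → (-0.1116, -0.0444).
With 99% confidence, each one-unit increase in residual sugar is associated with a change of between -0.1116 and -0.0444 points in wine quality rating, holding the other predictors fixed.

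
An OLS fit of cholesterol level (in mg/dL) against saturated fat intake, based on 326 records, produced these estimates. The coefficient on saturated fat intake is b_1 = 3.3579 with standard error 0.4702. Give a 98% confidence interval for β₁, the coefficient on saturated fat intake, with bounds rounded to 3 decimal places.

(2.259, 4.457)

df = n − 2 = 326 − 2 = 324.
t* = t_{0.01, 324} = 2.337912.
Margin = t* × SE = 2.337912 × 0.4702 = 1.09929.
CI: 3.3579 ± 1.09929 → (2.259, 4.457).
With 98% confidence, each one-unit increase in saturated fat intake is associated with a change of between 2.259 and 4.457 mg/dL in cholesterol level.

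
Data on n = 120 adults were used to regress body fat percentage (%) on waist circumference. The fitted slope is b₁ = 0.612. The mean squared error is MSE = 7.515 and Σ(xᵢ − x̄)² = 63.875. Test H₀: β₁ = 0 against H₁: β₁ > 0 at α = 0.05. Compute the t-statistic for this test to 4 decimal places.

t = 1.7842

SE(b₁) = √(MSE/Sₓₓ) = √(7.515/63.875) = 0.343004.
t = 0.612 / 0.343004 = 1.7842.
df = n − 2 = 118.
One-sided p ≈ 0.0385, which is < 0.05, so reject H₀.
There is evidence that the true slope on waist circumference is positive.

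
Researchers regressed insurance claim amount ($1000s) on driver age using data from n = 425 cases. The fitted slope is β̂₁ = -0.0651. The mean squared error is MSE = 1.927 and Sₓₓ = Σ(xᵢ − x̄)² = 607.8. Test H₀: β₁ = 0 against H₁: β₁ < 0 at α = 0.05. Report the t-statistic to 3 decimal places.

t = -1.156

SE(β̂₁) = √(MSE/Sₓₓ) = √(1.927/607.8) = 0.0563068.
t = -0.0651 / 0.0563068 = -1.156.
df = n − 2 = 423.
One-sided p ≈ 0.1241, which is ≥ 0.05, so fail to reject H₀.
The data do not give significant evidence that the true slope on driver age is negative.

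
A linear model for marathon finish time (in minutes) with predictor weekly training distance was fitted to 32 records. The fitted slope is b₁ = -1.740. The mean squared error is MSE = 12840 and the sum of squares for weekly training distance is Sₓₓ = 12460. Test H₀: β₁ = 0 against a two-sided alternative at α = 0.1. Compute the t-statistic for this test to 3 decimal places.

t = -1.714

SE(b₁) = √(MSE/Sₓₓ) = √(12840/12460) = 1.01513.
t = -1.740 / 1.01513 = -1.714.
df = n − 2 = 30.
Two-sided p ≈ 0.0968, which is < 0.1, so reject H₀.
There is evidence that weekly training distance is associated with marathon finish time.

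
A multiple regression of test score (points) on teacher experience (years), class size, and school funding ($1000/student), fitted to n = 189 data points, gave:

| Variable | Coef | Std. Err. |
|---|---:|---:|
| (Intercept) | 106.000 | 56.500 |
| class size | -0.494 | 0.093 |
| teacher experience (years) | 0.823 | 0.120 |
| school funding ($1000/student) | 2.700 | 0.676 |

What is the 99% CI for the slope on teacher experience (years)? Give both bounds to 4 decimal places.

Read off: b = 0.823, SE = 0.120 for teacher experience (years).
df = n − k − 1 = 189 − 3 − 1 = 185.
t* = t_{0.005, 185} = 2.602665.
Margin = t* × SE = 2.602665 × 0.120 = 0.312320.
CI: 0.823 ± 0.312320 → (0.5107, 1.1353).

(0.5107, 1.1353)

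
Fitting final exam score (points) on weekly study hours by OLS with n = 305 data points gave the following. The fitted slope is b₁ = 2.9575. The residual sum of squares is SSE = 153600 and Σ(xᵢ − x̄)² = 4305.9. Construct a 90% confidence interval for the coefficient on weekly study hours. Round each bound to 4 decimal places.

MSE = SSE/(n − 2) = 153600/303 = 506.931.
SE(b₁) = √(MSE/Sₓₓ) = √(506.931/4305.9) = 0.343117.
df = n − 2 = 303.
t* = t_{0.05, 303} = 1.649898.
Margin = t* × SE = 1.649898 × 0.343117 = 0.566108.
CI: 2.9575 ± 0.566108 → (2.3914, 3.5236).
With 90% confidence, each one-unit increase in weekly study hours is associated with a change of between 2.3914 and 3.5236 points in final exam score.

(2.3914, 3.5236)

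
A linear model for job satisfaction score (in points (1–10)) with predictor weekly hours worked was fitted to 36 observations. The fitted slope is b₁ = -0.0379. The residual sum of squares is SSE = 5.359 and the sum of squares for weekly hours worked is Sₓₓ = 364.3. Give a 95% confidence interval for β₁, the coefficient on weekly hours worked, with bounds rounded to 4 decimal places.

MSE = SSE/(n − 2) = 5.359/34 = 0.157618.
SE(b₁) = √(MSE/Sₓₓ) = √(0.157618/364.3) = 0.0208005.
df = n − 2 = 34.
t* = t_{0.025, 34} = 2.032245.
Margin = t* × SE = 2.032245 × 0.0208005 = 0.042272.
CI: -0.0379 ± 0.042272 → (-0.0802, 0.0044).
With 95% confidence, each one-unit increase in weekly hours worked is associated with a change of between -0.0802 and 0.0044 points (1–10) in job satisfaction score.

(-0.0802, 0.0044)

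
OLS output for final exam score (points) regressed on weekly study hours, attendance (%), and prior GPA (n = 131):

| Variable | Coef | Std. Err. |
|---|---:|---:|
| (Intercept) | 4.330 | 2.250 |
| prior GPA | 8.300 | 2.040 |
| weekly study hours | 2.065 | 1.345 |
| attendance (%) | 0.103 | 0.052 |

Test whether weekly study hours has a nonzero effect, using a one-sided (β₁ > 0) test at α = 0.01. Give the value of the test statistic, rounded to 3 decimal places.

t = 1.535

Read off: b = 2.065, SE = 1.345 for weekly study hours.
H₀: β₁ = 0 vs H₁: β₁ > 0.
t = 2.065 / 1.345 = 1.535.
df = n − k − 1 = 131 − 3 − 1 = 127.
One-sided p ≈ 0.0636, which is ≥ 0.01, so fail to reject H₀.
The data do not give significant evidence that the true slope on weekly study hours is positive, holding the other predictors fixed.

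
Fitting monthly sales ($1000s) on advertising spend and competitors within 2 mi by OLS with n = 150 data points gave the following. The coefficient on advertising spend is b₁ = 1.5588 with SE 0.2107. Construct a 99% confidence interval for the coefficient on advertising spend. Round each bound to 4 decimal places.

(1.0089, 2.1087)

df = n − k − 1 = 150 − 2 − 1 = 147.
t* = t_{0.005, 147} = 2.609688.
Margin = t* × SE = 2.609688 × 0.2107 = 0.549861.
CI: 1.5588 ± 0.549861 → (1.0089, 2.1087).
With 99% confidence, each one-unit increase in advertising spend is associated with a change of between 1.0089 and 2.1087 $1000s in monthly sales, holding the other predictors fixed.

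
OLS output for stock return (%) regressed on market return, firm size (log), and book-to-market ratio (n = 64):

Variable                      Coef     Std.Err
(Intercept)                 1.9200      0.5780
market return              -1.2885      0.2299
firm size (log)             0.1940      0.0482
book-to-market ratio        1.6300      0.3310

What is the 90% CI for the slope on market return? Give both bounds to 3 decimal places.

(-1.673, -0.904)

Read off: b = -1.2885, SE = 0.2299 for market return.
df = n − k − 1 = 64 − 3 − 1 = 60.
t* = t_{0.05, 60} = 1.670649.
Margin = t* × SE = 1.670649 × 0.2299 = 0.38408.
CI: -1.2885 ± 0.38408 → (-1.673, -0.904).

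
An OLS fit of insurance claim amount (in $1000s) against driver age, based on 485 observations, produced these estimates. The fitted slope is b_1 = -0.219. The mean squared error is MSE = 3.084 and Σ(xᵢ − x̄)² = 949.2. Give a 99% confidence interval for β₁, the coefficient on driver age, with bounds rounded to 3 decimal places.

SE(b_1) = √(MSE/Sₓₓ) = √(3.084/949.2) = 0.0570005.
df = n − 2 = 483.
t* = t_{0.005, 483} = 2.586046.
Margin = t* × SE = 2.586046 × 0.0570005 = 0.14741.
CI: -0.219 ± 0.14741 → (-0.366, -0.072).
With 99% confidence, each one-unit increase in driver age is associated with a change of between -0.366 and -0.072 $1000s in insurance claim amount.

(-0.366, -0.072)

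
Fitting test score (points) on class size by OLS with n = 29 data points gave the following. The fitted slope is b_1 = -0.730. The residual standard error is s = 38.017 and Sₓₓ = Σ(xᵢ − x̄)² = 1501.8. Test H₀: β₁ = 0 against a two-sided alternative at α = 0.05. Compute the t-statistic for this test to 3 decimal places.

t = -0.744

SE(b_1) = s/√Sₓₓ = 38.017/√1501.8 = 0.981006.
t = -0.730 / 0.981006 = -0.744.
df = n − 2 = 27.
Two-sided p ≈ 0.4632, which is ≥ 0.05, so fail to reject H₀.
The data do not give significant evidence of an association between class size and test score.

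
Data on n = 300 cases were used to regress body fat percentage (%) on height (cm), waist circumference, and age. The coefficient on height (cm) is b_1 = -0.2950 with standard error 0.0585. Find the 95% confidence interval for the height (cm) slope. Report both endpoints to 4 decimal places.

df = n − k − 1 = 300 − 3 − 1 = 296.
t* = t_{0.025, 296} = 1.968011.
Margin = t* × SE = 1.968011 × 0.0585 = 0.115129.
CI: -0.2950 ± 0.115129 → (-0.4101, -0.1799).
With 95% confidence, each one-unit increase in height (cm) is associated with a change of between -0.4101 and -0.1799 % in body fat percentage, holding the other predictors fixed.

(-0.4101, -0.1799)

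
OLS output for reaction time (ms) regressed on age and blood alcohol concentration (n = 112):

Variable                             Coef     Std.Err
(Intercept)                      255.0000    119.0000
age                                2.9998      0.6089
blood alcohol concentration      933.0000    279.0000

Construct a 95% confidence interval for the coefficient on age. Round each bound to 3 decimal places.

(1.793, 4.207)

Read off: b = 2.9998, SE = 0.6089 for age.
df = n − k − 1 = 112 − 2 − 1 = 109.
t* = t_{0.025, 109} = 1.981967.
Margin = t* × SE = 1.981967 × 0.6089 = 1.20682.
CI: 2.9998 ± 1.20682 → (1.793, 4.207).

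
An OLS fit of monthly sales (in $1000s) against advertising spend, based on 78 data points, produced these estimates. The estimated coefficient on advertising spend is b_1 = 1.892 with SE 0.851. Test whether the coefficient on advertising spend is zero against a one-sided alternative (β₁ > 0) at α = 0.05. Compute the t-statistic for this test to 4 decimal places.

t = 2.2233

H₀: β₁ = 0 vs H₁: β₁ > 0.
t = (b_1 − β₁⁰)/SE = 1.892 / 0.851 = 2.2233.
df = n − 2 = 78 − 2 = 76.
One-sided p ≈ 0.0146, which is < 0.05, so reject H₀.
There is evidence that the true slope on advertising spend is positive.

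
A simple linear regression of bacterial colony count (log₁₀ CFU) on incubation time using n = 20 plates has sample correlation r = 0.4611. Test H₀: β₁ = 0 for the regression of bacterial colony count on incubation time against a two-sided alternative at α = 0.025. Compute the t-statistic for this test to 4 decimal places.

t = r·√(n − 2)/√(1 − r²) = 0.4611·√18/√0.787387 = 2.2046.
df = n − 2 = 18.
Two-sided p ≈ 0.0407, which is ≥ 0.025, so fail to reject H₀.
The data do not give significant evidence of a linear association between incubation time and bacterial colony count.

t = 2.2046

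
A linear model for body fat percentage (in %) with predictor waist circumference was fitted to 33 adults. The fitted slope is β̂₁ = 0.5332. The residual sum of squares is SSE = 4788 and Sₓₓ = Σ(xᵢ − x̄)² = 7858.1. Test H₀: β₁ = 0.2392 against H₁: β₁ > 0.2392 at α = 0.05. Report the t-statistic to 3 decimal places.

MSE = SSE/(n − 2) = 4788/31 = 154.452.
SE(β̂₁) = √(MSE/Sₓₓ) = √(154.452/7858.1) = 0.140197.
t = (0.5332 − 0.2392) / 0.140197 = 2.097.
df = n − 2 = 31.
One-sided p ≈ 0.0221, which is < 0.05, so reject H₀.
There is evidence that the true slope on waist circumference exceeds 0.2392 % per unit.

t = 2.097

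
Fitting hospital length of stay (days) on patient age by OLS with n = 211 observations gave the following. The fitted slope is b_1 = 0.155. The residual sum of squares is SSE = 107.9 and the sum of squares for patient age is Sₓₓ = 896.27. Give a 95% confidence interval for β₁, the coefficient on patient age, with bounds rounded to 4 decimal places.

(0.1077, 0.2023)

MSE = SSE/(n − 2) = 107.9/209 = 0.516268.
SE(b_1) = √(MSE/Sₓₓ) = √(0.516268/896.27) = 0.0240004.
df = n − 2 = 209.
t* = t_{0.025, 209} = 1.971379.
Margin = t* × SE = 1.971379 × 0.0240004 = 0.047314.
CI: 0.155 ± 0.047314 → (0.1077, 0.2023).
With 95% confidence, each one-unit increase in patient age is associated with a change of between 0.1077 and 0.2023 days in hospital length of stay.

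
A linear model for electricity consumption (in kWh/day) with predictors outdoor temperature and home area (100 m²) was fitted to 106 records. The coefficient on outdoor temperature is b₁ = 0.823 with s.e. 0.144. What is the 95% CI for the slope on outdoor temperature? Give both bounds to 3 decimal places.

(0.537, 1.109)

df = n − k − 1 = 106 − 2 − 1 = 103.
t* = t_{0.025, 103} = 1.983264.
Margin = t* × SE = 1.983264 × 0.144 = 0.28559.
CI: 0.823 ± 0.28559 → (0.537, 1.109).
With 95% confidence, each one-unit increase in outdoor temperature is associated with a change of between 0.537 and 1.109 kWh/day in electricity consumption, holding the other predictors fixed.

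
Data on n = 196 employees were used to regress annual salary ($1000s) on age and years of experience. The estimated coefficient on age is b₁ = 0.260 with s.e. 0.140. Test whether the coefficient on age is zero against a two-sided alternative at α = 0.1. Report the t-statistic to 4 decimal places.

H₀: β₁ = 0 vs H₁: β₁ ≠ 0.
t = (b₁ − β₁⁰)/SE = 0.260 / 0.140 = 1.8571.
df = n − k − 1 = 196 − 2 − 1 = 193.
Two-sided p ≈ 0.0648, which is < 0.1, so reject H₀.
There is evidence that age is associated with annual salary, holding the other predictors fixed.

t = 1.8571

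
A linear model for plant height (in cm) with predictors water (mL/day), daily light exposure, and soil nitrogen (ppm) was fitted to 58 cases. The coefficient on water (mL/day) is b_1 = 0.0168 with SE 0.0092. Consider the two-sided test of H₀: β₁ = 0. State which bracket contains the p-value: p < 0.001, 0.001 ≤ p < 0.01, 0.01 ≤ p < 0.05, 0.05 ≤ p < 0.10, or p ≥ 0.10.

t = 0.0168 / 0.0092 = 1.826.
df = n − k − 1 = 58 − 3 − 1 = 54.
Two-sided p = 2·P(T_{54} > |t|) ≈ 0.0734.
So 0.05 ≤ p < 0.10.

0.05 ≤ p < 0.10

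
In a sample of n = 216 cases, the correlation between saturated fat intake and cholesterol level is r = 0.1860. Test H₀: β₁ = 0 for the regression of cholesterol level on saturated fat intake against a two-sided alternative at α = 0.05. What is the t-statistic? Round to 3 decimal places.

t = r·√(n − 2)/√(1 − r²) = 0.1860·√214/√0.965404 = 2.769.
df = n − 2 = 214.
Two-sided p ≈ 0.0061, which is < 0.05, so reject H₀.
There is evidence of a linear association between saturated fat intake and cholesterol level.

t = 2.769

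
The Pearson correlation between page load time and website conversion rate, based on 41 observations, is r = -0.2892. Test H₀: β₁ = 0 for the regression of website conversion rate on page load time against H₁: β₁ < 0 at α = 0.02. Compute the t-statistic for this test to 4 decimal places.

t = r·√(n − 2)/√(1 − r²) = -0.2892·√39/√0.916363 = -1.8867.
df = n − 2 = 39.
One-sided p ≈ 0.0333, which is ≥ 0.02, so fail to reject H₀.
The data do not give significant evidence of a linear association between page load time and website conversion rate.

t = -1.8867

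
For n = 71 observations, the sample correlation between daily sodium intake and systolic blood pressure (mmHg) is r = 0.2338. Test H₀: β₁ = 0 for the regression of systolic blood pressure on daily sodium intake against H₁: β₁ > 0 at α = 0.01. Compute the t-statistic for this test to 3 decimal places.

t = 1.997

t = r·√(n − 2)/√(1 − r²) = 0.2338·√69/√0.945338 = 1.997.
df = n − 2 = 69.
One-sided p ≈ 0.0249, which is ≥ 0.01, so fail to reject H₀.
The data do not give significant evidence of a linear association between daily sodium intake and systolic blood pressure.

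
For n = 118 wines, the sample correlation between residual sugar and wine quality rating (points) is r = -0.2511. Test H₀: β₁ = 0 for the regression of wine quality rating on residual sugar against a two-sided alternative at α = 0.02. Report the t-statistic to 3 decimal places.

t = -2.794

t = r·√(n − 2)/√(1 − r²) = -0.2511·√116/√0.936949 = -2.794.
df = n − 2 = 116.
Two-sided p ≈ 0.0061, which is < 0.02, so reject H₀.
There is evidence of a linear association between residual sugar and wine quality rating.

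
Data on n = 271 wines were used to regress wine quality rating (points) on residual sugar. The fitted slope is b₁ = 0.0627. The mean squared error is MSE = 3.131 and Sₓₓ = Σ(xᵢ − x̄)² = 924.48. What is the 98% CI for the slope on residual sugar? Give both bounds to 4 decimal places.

(-0.0735, 0.1989)

SE(b₁) = √(MSE/Sₓₓ) = √(3.131/924.48) = 0.058196.
df = n − 2 = 269.
t* = t_{0.01, 269} = 2.34029.
Margin = t* × SE = 2.34029 × 0.058196 = 0.136195.
CI: 0.0627 ± 0.136195 → (-0.0735, 0.1989).
With 98% confidence, each one-unit increase in residual sugar is associated with a change of between -0.0735 and 0.1989 points in wine quality rating.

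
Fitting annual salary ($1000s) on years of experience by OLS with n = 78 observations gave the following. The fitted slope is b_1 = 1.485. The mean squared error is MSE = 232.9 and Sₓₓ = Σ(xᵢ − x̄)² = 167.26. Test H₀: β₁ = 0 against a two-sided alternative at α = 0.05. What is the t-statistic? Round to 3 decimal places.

t = 1.258

SE(b_1) = √(MSE/Sₓₓ) = √(232.9/167.26) = 1.18002.
t = 1.485 / 1.18002 = 1.258.
df = n − 2 = 76.
Two-sided p ≈ 0.2121, which is ≥ 0.05, so fail to reject H₀.
The data do not give significant evidence of an association between years of experience and annual salary.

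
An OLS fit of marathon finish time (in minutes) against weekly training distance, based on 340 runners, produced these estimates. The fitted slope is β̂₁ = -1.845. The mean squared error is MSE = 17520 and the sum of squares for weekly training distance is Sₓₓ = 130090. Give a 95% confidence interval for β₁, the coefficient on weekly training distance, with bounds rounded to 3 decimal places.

(-2.567, -1.123)

SE(β̂₁) = √(MSE/Sₓₓ) = √(17520/130090) = 0.366982.
df = n − 2 = 338.
t* = t_{0.025, 338} = 1.967007.
Margin = t* × SE = 1.967007 × 0.366982 = 0.72186.
CI: -1.845 ± 0.72186 → (-2.567, -1.123).
With 95% confidence, each one-unit increase in weekly training distance is associated with a change of between -2.567 and -1.123 minutes in marathon finish time.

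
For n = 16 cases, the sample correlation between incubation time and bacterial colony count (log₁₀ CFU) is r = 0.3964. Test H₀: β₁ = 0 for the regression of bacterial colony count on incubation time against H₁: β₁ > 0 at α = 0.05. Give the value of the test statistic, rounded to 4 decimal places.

t = 1.6155

t = r·√(n − 2)/√(1 − r²) = 0.3964·√14/√0.842867 = 1.6155.
df = n − 2 = 14.
One-sided p ≈ 0.0642, which is ≥ 0.05, so fail to reject H₀.
The data do not give significant evidence of a linear association between incubation time and bacterial colony count.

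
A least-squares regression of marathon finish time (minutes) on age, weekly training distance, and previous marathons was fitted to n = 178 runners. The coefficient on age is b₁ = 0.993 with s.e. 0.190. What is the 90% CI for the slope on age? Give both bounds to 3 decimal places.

df = n − k − 1 = 178 − 3 − 1 = 174.
t* = t_{0.05, 174} = 1.653658.
Margin = t* × SE = 1.653658 × 0.190 = 0.31420.
CI: 0.993 ± 0.31420 → (0.679, 1.307).
With 90% confidence, each one-unit increase in age is associated with a change of between 0.679 and 1.307 minutes in marathon finish time, holding the other predictors fixed.

(0.679, 1.307)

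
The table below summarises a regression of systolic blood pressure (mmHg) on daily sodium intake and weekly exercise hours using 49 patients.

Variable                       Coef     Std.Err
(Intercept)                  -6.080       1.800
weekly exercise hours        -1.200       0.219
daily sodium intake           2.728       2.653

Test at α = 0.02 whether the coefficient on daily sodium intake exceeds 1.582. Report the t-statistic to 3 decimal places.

t = 0.432

Read off: b = 2.728, SE = 2.653 for daily sodium intake.
H₀: β₁ = 1.582 vs H₁: β₁ > 1.582.
t = (2.728 − 1.582) / 2.653 = 0.432.
df = n − k − 1 = 49 − 2 − 1 = 46.
One-sided p ≈ 0.3339, which is ≥ 0.02, so fail to reject H₀.
The data do not give significant evidence that the true slope on daily sodium intake exceeds 1.582 mmHg per unit, holding the other predictors fixed.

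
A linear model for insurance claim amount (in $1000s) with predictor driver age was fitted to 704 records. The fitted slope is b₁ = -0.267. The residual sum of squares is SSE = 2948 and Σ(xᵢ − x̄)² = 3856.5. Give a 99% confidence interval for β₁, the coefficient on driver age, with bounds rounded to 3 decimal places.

MSE = SSE/(n − 2) = 2948/702 = 4.19943.
SE(b₁) = √(MSE/Sₓₓ) = √(4.19943/3856.5) = 0.0329988.
df = n − 2 = 702.
t* = t_{0.005, 702} = 2.582851.
Margin = t* × SE = 2.582851 × 0.0329988 = 0.08523.
CI: -0.267 ± 0.08523 → (-0.352, -0.182).
With 99% confidence, each one-unit increase in driver age is associated with a change of between -0.352 and -0.182 $1000s in insurance claim amount.

(-0.352, -0.182)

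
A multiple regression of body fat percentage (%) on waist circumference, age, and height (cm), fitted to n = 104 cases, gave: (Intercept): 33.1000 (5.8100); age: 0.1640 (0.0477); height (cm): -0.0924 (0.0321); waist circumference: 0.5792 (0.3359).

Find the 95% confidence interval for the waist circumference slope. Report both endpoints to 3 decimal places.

Read off: b = 0.5792, SE = 0.3359 for waist circumference.
df = n − k − 1 = 104 − 3 − 1 = 100.
t* = t_{0.025, 100} = 1.983972.
Margin = t* × SE = 1.983972 × 0.3359 = 0.66642.
CI: 0.5792 ± 0.66642 → (-0.087, 1.246).

(-0.087, 1.246)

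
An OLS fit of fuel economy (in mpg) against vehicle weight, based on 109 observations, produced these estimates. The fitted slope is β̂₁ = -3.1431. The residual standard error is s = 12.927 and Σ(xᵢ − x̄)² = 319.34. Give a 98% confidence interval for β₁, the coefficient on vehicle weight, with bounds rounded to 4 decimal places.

(-4.8515, -1.4347)

SE(β̂₁) = s/√Sₓₓ = 12.927/√319.34 = 0.723388.
df = n − 2 = 107.
t* = t_{0.01, 107} = 2.361704.
Margin = t* × SE = 2.361704 × 0.723388 = 1.708428.
CI: -3.1431 ± 1.708428 → (-4.8515, -1.4347).
With 98% confidence, each one-unit increase in vehicle weight is associated with a change of between -4.8515 and -1.4347 mpg in fuel economy.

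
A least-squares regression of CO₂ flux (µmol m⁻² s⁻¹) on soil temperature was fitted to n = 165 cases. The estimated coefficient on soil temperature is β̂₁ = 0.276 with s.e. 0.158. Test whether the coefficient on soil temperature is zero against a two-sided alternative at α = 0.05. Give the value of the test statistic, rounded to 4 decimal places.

t = 1.7468

H₀: β₁ = 0 vs H₁: β₁ ≠ 0.
t = (β̂₁ − β₁⁰)/SE = 0.276 / 0.158 = 1.7468.
df = n − 2 = 165 − 2 = 163.
Two-sided p ≈ 0.0825, which is ≥ 0.05, so fail to reject H₀.
The data do not give significant evidence of an association between soil temperature and CO₂ flux.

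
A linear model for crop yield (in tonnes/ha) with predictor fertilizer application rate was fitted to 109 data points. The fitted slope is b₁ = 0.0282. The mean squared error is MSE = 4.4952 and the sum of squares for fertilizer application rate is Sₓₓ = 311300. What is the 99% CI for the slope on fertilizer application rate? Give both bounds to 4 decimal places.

SE(b₁) = √(MSE/Sₓₓ) = √(4.4952/311300) = 0.00380001.
df = n − 2 = 107.
t* = t_{0.005, 107} = 2.62256.
Margin = t* × SE = 2.62256 × 0.00380001 = 0.009966.
CI: 0.0282 ± 0.009966 → (0.0182, 0.0382).
With 99% confidence, each one-unit increase in fertilizer application rate is associated with a change of between 0.0182 and 0.0382 tonnes/ha in crop yield.

(0.0182, 0.0382)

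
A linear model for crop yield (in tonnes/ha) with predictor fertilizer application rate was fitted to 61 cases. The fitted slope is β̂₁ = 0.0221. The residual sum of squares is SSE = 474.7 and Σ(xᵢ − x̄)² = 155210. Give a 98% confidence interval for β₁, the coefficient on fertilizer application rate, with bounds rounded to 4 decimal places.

(0.0049, 0.0393)

MSE = SSE/(n − 2) = 474.7/59 = 8.04576.
SE(β̂₁) = √(MSE/Sₓₓ) = √(8.04576/155210) = 0.00719986.
df = n − 2 = 59.
t* = t_{0.01, 59} = 2.391229.
Margin = t* × SE = 2.391229 × 0.00719986 = 0.017217.
CI: 0.0221 ± 0.017217 → (0.0049, 0.0393).
With 98% confidence, each one-unit increase in fertilizer application rate is associated with a change of between 0.0049 and 0.0393 tonnes/ha in crop yield.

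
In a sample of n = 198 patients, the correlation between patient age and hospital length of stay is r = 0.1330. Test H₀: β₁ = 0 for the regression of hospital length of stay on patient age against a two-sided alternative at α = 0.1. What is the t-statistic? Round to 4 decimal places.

t = r·√(n − 2)/√(1 − r²) = 0.1330·√196/√0.982311 = 1.8787.
df = n − 2 = 196.
Two-sided p ≈ 0.0618, which is < 0.1, so reject H₀.
There is evidence of a linear association between patient age and hospital length of stay.

t = 1.8787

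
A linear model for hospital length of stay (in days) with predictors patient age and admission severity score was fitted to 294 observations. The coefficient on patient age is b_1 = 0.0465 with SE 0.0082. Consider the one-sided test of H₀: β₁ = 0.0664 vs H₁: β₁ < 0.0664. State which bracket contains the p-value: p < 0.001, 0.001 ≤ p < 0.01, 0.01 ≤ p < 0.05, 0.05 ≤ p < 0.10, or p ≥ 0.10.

0.001 ≤ p < 0.01

t = (0.0465 − 0.0664) / 0.0082 = -2.427.
df = n − k − 1 = 294 − 2 − 1 = 291.
One-sided p = P(T_{291} < t) ≈ 0.0079.
So 0.001 ≤ p < 0.01.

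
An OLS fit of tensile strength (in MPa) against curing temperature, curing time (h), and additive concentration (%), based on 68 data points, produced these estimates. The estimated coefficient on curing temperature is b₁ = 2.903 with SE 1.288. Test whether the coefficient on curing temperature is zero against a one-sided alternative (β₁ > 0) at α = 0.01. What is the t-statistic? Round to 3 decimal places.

t = 2.254

H₀: β₁ = 0 vs H₁: β₁ > 0.
t = (b₁ − β₁⁰)/SE = 2.903 / 1.288 = 2.254.
df = n − k − 1 = 68 − 3 − 1 = 64.
One-sided p ≈ 0.0138, which is ≥ 0.01, so fail to reject H₀.
The data do not give significant evidence that the true slope on curing temperature is positive, holding the other predictors fixed.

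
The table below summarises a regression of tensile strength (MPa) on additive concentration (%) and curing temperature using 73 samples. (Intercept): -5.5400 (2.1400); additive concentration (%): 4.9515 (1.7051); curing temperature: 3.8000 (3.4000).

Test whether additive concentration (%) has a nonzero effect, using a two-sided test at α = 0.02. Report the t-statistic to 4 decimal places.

Read off: b = 4.9515, SE = 1.7051 for additive concentration (%).
H₀: β₁ = 0 vs H₁: β₁ ≠ 0.
t = 4.9515 / 1.7051 = 2.9039.
df = n − k − 1 = 73 − 2 − 1 = 70.
Two-sided p ≈ 0.0049, which is < 0.02, so reject H₀.
There is evidence that additive concentration (%) is associated with tensile strength, holding the other predictors fixed.

t = 2.9039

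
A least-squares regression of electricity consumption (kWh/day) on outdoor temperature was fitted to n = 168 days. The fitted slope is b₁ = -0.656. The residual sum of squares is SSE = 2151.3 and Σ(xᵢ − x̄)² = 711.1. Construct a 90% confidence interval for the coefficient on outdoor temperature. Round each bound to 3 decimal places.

MSE = SSE/(n − 2) = 2151.3/166 = 12.9596.
SE(b₁) = √(MSE/Sₓₓ) = √(12.9596/711.1) = 0.134999.
df = n − 2 = 166.
t* = t_{0.05, 166} = 1.654085.
Margin = t* × SE = 1.654085 × 0.134999 = 0.22330.
CI: -0.656 ± 0.22330 → (-0.879, -0.433).
With 90% confidence, each one-unit increase in outdoor temperature is associated with a change of between -0.879 and -0.433 kWh/day in electricity consumption.

(-0.879, -0.433)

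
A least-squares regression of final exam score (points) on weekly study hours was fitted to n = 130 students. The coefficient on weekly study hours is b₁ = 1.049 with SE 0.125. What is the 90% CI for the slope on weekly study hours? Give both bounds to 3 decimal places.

(0.842, 1.256)

df = n − 2 = 130 − 2 = 128.
t* = t_{0.05, 128} = 1.656845.
Margin = t* × SE = 1.656845 × 0.125 = 0.20711.
CI: 1.049 ± 0.20711 → (0.842, 1.256).
With 90% confidence, each one-unit increase in weekly study hours is associated with a change of between 0.842 and 1.256 points in final exam score.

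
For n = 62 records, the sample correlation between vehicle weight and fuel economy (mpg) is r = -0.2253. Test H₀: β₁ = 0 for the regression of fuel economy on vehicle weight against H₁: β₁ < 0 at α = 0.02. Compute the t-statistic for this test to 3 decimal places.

t = -1.791

t = r·√(n − 2)/√(1 − r²) = -0.2253·√60/√0.94924 = -1.791.
df = n − 2 = 60.
One-sided p ≈ 0.0392, which is ≥ 0.02, so fail to reject H₀.
The data do not give significant evidence of a linear association between vehicle weight and fuel economy.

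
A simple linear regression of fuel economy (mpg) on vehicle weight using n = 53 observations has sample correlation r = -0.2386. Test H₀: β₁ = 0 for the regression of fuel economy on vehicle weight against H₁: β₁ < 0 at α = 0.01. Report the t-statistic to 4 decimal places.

t = -1.7546

t = r·√(n − 2)/√(1 − r²) = -0.2386·√51/√0.94307 = -1.7546.
df = n − 2 = 51.
One-sided p ≈ 0.0427, which is ≥ 0.01, so fail to reject H₀.
The data do not give significant evidence of a linear association between vehicle weight and fuel economy.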